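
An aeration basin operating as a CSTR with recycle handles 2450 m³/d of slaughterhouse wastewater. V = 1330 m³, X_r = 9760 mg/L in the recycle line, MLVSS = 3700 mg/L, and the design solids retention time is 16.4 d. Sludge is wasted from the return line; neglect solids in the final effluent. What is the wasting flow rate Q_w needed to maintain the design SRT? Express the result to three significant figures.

Q_w ≈ 30.7 m³/d

Wasting from the return line (neglecting effluent solids): Q_w = V·X / (θ_c·X_r) = 1330 × 3700 / (16.4 × 9760) = 30.74 m³/d.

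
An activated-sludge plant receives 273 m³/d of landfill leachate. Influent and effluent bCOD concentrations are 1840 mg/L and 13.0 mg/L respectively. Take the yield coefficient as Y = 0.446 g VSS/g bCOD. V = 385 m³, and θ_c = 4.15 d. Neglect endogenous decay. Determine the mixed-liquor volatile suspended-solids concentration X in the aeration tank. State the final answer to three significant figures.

X ≈ 2400 mg/L

From V·X = Y·Q·(S₀ − S)·θ_c (decay neglected): X = 0.446 × 273 × (1840 − 13.0) × 4.15 / 385 = 2398 mg/L.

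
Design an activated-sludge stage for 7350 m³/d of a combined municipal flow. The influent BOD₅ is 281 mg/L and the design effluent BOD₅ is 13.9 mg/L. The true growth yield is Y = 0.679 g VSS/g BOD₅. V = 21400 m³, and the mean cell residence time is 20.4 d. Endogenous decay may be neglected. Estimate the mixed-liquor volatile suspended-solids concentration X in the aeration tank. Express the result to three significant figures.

X ≈ 1270 mg/L

X = Y·Q·ΔS·θ_c / V = 0.679 × 7350 × (281 − 13.9) × 20.4 / 21400 = 1271 mg/L.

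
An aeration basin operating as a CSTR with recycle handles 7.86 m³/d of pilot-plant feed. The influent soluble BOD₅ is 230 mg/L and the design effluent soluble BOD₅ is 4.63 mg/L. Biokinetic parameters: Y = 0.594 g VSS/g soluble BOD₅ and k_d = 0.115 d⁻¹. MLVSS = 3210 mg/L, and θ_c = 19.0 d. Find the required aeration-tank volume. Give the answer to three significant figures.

V ≈ 1.96 m³

Steady-state biomass mass balance: V·X·(1 + k_d·θ_c) = Y·Q·(S₀ − S)·θ_c, so V = 0.594 × 7.86 × (230 − 4.63) × 19.0 / [3210 × (1 + 0.115 × 19.0)] = 2×10^4 / 10224 = 1.955 m³.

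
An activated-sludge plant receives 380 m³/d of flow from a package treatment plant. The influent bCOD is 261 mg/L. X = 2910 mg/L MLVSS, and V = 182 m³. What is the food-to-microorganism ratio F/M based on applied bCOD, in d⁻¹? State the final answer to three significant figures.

F/M ≈ 0.187 d⁻¹

F/M = Q·S₀ / (V·X) = 380 × 261 / (182.0 × 2910) = 0.1873 g bCOD·(g VSS·d)⁻¹.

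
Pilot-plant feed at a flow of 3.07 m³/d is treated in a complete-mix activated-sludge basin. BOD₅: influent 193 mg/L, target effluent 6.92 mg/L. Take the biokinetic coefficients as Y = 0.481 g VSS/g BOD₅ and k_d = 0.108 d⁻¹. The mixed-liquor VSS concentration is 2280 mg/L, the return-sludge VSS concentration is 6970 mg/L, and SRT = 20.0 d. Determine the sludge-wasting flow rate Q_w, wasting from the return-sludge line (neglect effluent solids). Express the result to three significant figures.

Rearranging the biomass balance for a CMAS with decay, V = Y·Q·ΔS·θ_c / [X·(1+k_d θ_c)] = 0.481 × 3.07 × (193 − 6.92) × 20.0 / [2280 × (1 + 0.108 × 20.0)] = 5.5×10^3 / 7205 = 0.7628 m³.
θ_c = V·X/(Q_w·X_r) when wasting from the recycle, so Q_w = V·X/(θ_c·X_r) = 0.7628 × 2280 / (20.0 × 6970) = 0.01248 m³/d.

Q_w ≈ 0.0125 m³/d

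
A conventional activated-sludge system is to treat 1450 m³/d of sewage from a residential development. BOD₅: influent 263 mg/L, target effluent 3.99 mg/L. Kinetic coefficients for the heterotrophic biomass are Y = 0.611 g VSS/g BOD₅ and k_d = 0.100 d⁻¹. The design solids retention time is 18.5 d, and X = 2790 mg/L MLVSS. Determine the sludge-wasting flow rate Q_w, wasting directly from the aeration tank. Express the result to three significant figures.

Q_w ≈ 28.9 m³/d

Steady-state biomass mass balance: V·X·(1 + k_d·θ_c) = Y·Q·(S₀ − S)·θ_c, so V = 0.611 × 1450 × (263 − 3.99) × 18.5 / [2790 × (1 + 0.100 × 18.5)] = 4.25×10^6 / 7952 = 533.9 m³.
Wasting from the aeration tank: Q_w = V / θ_c = 533.9 / 18.5 = 28.86 m³/d.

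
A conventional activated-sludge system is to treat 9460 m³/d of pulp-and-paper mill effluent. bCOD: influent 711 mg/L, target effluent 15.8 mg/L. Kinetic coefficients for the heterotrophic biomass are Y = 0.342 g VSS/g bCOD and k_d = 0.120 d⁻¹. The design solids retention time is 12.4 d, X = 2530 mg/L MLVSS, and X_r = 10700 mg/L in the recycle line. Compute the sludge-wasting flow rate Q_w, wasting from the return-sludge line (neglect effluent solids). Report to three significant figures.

Rearranging the biomass balance for a CMAS with decay, V = Y·Q·ΔS·θ_c / [X·(1+k_d θ_c)] = 0.342 × 9460 × (711 − 15.8) × 12.4 / [2530 × (1 + 0.120 × 12.4)] = 2.79×10^7 / 6295 = 4431 m³.
Wasting from the return line (neglecting effluent solids): Q_w = V·X / (θ_c·X_r) = 4431 × 2530 / (12.4 × 10700) = 84.49 m³/d.

Q_w ≈ 84.5 m³/d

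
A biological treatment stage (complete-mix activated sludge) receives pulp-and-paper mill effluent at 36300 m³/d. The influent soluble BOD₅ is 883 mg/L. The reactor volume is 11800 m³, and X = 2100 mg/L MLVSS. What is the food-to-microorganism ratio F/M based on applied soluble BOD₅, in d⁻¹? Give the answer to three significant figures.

F/M ≈ 1.29 d⁻¹

F/M = Q·S₀ / (V·X) = 36300 × 883 / (11800 × 2100) = 1.293 g soluble BOD₅·(g VSS·d)⁻¹.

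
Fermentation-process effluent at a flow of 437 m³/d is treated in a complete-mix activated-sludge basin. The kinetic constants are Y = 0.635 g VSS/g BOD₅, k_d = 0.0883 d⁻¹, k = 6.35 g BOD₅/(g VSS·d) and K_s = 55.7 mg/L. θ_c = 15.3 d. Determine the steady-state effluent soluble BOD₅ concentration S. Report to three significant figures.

Effluent substrate depends only on kinetics and SRT: S = K_s(1 + k_d θ_c) / [θ_c(Yk − k_d) − 1] = 55.7 × (1 + 0.0883 × 15.3) / [15.3 × (0.635 × 6.35 − 0.0883) − 1] = 131.0 / 59.34 = 2.207 mg/L.

S ≈ 2.21 mg/L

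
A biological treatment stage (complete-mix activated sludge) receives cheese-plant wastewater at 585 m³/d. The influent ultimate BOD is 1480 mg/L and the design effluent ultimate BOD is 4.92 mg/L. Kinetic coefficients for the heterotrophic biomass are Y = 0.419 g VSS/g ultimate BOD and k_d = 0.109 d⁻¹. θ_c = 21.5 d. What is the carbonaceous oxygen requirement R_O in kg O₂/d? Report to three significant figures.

Correct the yield for decay: Y_obs = Y/(1 + k_d θ_c) = 0.419 / (1 + 0.109 × 21.5) = 0.419 / 3.344 = 0.1253.
Q·(S₀ − S) = 585 × (1480 − 4.92) × 10⁻³ = 862.9 kg/d removed.
P_X = Y_obs·Q·(S₀ − S) = 0.1253 × 862.9 = 108.1 kg VSS/d.
R_O = Q·ΔS − 1.42 P_X = 862.9 − 153.6 = 709.4 kg O₂/d.

R_O ≈ 709 kg O₂/d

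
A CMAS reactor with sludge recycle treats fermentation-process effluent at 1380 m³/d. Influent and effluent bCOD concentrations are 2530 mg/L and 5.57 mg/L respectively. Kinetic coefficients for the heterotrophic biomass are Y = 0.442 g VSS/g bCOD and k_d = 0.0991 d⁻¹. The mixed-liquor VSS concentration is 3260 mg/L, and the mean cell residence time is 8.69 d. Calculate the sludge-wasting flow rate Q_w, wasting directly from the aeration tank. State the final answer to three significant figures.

Q_w ≈ 254 m³/d

Rearranging the biomass balance for a CMAS with decay, V = Y·Q·ΔS·θ_c / [X·(1+k_d θ_c)] = 0.442 × 1380 × (2530 − 5.57) × 8.69 / [3260 × (1 + 0.0991 × 8.69)] = 1.34×10^7 / 6067 = 2205 m³.
Wasting from the aeration tank: Q_w = V / θ_c = 2205 / 8.69 = 253.8 m³/d.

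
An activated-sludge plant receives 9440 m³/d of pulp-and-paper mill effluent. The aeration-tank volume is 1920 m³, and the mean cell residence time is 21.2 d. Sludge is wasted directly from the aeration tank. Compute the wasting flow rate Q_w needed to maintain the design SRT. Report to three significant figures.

Wasting from the aeration tank: Q_w = V / θ_c = 1920 / 21.2 = 90.57 m³/d.

Q_w ≈ 90.6 m³/d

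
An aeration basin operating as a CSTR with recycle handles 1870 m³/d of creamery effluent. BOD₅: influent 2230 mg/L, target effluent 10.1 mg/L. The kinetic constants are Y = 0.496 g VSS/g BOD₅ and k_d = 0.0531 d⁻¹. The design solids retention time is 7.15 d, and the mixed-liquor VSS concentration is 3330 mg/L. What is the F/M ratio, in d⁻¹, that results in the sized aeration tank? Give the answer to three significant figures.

F/M ≈ 0.391 d⁻¹

Rearranging the biomass balance for a CMAS with decay, V = Y·Q·ΔS·θ_c / [X·(1+k_d θ_c)] = 0.496 × 1870 × (2230 − 10.1) × 7.15 / [3330 × (1 + 0.0531 × 7.15)] = 1.47×10^7 / 4594 = 3204 m³.
F/M = applied load / biomass = Q·S₀/(V·X) = 1870 × 2230 / (3204 × 3330) = 0.3908 d⁻¹.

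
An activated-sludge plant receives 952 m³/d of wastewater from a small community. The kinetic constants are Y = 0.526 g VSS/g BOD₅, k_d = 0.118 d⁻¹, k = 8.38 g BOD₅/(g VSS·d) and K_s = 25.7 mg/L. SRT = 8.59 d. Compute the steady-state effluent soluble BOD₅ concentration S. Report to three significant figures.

S ≈ 1.44 mg/L

From the Monod/SRT balance for a CMAS, S = K_s·(1+k_d θ_c)/[θ_c·(Y k − k_d) − 1] = 25.7 × (1 + 0.118 × 8.59) / [8.59 × (0.526 × 8.38 − 0.118) − 1] = 51.75 / 35.85 = 1.444 mg/L.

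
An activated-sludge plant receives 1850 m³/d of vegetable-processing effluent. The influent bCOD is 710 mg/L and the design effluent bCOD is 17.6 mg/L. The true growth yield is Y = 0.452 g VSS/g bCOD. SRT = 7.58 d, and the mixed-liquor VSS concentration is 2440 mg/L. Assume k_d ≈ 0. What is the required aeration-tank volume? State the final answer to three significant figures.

With k_d = 0 the design equation reduces to V = Y Q (S₀−S) θ_c / X = 0.452 × 1850 × (710 − 17.6) × 7.58 / 2440 = 1799 m³.

V ≈ 1800 m³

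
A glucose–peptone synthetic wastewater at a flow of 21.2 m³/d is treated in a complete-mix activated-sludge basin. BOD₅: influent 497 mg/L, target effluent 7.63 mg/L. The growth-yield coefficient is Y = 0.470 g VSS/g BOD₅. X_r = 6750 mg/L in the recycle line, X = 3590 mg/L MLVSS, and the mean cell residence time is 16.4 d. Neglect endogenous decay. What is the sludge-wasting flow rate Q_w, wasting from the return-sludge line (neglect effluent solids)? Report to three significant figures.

V·X = Y·Q·ΔS·θ_c gives V = 0.470 × 21.2 × (497 − 7.63) × 16.4 / 3590 = 22.28 m³.
Q_w = (V·X)/(θ_c X_r) = 22.28 × 3590 / (16.4 × 6750) = 0.7224 m³/d.

Q_w ≈ 0.722 m³/d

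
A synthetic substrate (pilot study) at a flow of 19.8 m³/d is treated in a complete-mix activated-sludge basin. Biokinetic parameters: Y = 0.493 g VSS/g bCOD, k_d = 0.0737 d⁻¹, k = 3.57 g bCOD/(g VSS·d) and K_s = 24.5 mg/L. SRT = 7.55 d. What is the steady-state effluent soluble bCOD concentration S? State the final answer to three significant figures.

For a completely mixed reactor with recycle the Lawrence–McCarty relation gives S = K_s·(1 + k_d·θ_c) / [θ_c·(Y·k − k_d) − 1] = 24.5 × (1 + 0.0737 × 7.55) / [7.55 × (0.493 × 3.57 − 0.0737) − 1] = 38.13 / 11.73 = 3.250 mg/L.

S ≈ 3.25 mg/L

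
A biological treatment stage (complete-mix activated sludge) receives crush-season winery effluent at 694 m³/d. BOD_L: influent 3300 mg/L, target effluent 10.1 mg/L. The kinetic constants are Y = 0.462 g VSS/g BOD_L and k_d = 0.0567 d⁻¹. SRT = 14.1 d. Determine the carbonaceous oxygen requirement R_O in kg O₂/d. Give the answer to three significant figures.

R_O ≈ 1450 kg O₂/d

Y_obs = Y / (1 + k_d θ_c) = 0.462 / (1 + 0.0567 × 14.1) = 0.462 / 1.799 = 0.2567.
ΔS = 3300 − 10.1 = 3290 mg/L, so the substrate removal rate is 694 × 3290/1000 = 2283 kg BOD_L/d.
P_X = Y_obs·Q·(S₀ − S) = 0.2567 × 2283 = 586.2 kg VSS/d.
R_O = Q·(S₀ − S) − 1.42·P_X = 2283 − 1.42 × 586.2 = 1451 kg O₂/d.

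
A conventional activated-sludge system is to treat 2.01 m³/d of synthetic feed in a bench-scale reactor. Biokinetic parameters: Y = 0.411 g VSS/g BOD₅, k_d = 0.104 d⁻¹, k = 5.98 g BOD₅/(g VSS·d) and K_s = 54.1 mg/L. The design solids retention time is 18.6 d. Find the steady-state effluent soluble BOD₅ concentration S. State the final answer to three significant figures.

S ≈ 3.71 mg/L

From the Monod/SRT balance for a CMAS, S = K_s·(1+k_d θ_c)/[θ_c·(Y k − k_d) − 1] = 54.1 × (1 + 0.104 × 18.6) / [18.6 × (0.411 × 5.98 − 0.104) − 1] = 158.8 / 42.78 = 3.711 mg/L.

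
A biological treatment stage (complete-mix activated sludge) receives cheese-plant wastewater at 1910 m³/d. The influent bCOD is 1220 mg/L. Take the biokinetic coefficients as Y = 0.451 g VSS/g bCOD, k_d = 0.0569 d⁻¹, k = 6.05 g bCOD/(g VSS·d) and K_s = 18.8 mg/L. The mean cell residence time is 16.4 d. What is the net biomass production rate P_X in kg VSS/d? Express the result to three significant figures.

From the Monod/SRT balance for a CMAS, S = K_s·(1+k_d θ_c)/[θ_c·(Y k − k_d) − 1] = 18.8 × (1 + 0.0569 × 16.4) / [16.4 × (0.451 × 6.05 − 0.0569) − 1] = 36.34 / 42.82 = 0.8488 mg/L.
Y_obs = Y / (1 + k_d θ_c) = 0.451 / (1 + 0.0569 × 16.4) = 0.451 / 1.933 = 0.2333.
ΔS = 1220 − 0.849 = 1219 mg/L, so the substrate removal rate is 1910 × 1219/1000 = 2329 kg bCOD/d.
Biomass produced: P_X = Y_obs·Q·ΔS = 0.2333 × 2329 ≈ 543.2 kg VSS/d.

P_X ≈ 543 kg VSS/d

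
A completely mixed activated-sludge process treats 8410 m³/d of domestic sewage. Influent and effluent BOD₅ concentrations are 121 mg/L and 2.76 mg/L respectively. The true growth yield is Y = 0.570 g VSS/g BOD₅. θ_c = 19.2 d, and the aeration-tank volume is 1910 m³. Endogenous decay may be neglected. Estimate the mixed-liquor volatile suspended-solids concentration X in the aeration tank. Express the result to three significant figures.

X ≈ 5700 mg/L

X = Y·Q·ΔS·θ_c / V = 0.570 × 8410 × (121 − 2.76) × 19.2 / 1910 = 5698 mg/L.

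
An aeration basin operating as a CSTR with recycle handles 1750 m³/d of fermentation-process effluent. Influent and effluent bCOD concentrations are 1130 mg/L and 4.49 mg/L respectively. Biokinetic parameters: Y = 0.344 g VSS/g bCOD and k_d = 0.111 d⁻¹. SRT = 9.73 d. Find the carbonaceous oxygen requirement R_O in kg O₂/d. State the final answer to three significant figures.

R_O ≈ 1510 kg O₂/d

Correct the yield for decay: Y_obs = Y/(1 + k_d θ_c) = 0.344 / (1 + 0.111 × 9.73) = 0.344 / 2.080 = 0.1654.
Mass of bCOD removed per day: Q(S₀ − S) = 1750 × 1126 g/m³ = 1970 kg/d.
P_X = Y_obs·Q·(S₀ − S) = 0.1654 × 1970 = 325.7 kg VSS/d.
R_O = Q·(S₀ − S) − 1.42·P_X = 1970 − 1.42 × 325.7 = 1507 kg O₂/d.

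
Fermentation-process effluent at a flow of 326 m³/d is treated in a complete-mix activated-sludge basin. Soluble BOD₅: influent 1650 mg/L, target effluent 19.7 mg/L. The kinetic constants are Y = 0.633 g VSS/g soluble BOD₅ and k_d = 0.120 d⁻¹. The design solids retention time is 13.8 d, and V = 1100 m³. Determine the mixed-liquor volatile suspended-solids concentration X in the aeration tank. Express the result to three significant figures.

X ≈ 1590 mg/L

X = Y·Q·ΔS·θ_c / [V·(1 + k_d θ_c)] = 0.633 × 326 × (1650 − 19.7) × 13.8 / [1100 × (1 + 0.120 × 13.8)] = 1589 mg/L.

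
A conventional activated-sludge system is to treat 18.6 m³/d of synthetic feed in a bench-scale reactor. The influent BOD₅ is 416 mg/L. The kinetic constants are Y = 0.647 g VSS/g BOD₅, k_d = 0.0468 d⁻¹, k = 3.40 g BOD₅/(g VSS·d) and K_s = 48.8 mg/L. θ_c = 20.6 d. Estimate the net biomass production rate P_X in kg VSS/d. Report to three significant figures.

Effluent substrate depends only on kinetics and SRT: S = K_s(1 + k_d θ_c) / [θ_c(Yk − k_d) − 1] = 48.8 × (1 + 0.0468 × 20.6) / [20.6 × (0.647 × 3.40 − 0.0468) − 1] = 95.85 / 43.35 = 2.211 mg/L.
The observed yield is Y_obs = Y/(1 + k_d·θ_c) = 0.647 / (1 + 0.0468 × 20.6) = 0.647 / 1.964 = 0.3294 g VSS per g BOD₅ removed.
Substrate removed = Q·(S₀ − S) = 18.6 m³/d × (416 − 2.21) g/m³ = 7.7×10^3 g/d = 7.696 kg/d.
P_X = Y_obs · Q(S₀ − S) = 0.3294 × 7.696 = 2.535 kg VSS/d.

P_X ≈ 2.54 kg VSS/d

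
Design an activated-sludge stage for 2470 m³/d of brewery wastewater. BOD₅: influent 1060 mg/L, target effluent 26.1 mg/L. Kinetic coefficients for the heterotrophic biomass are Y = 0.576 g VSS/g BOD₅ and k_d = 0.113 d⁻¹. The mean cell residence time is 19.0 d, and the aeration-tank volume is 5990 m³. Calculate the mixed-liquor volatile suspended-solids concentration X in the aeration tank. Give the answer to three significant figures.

X ≈ 1480 mg/L

X = Y·Q·ΔS·θ_c / [V·(1 + k_d θ_c)] = 0.576 × 2470 × (1060 − 26.1) × 19.0 / [5990 × (1 + 0.113 × 19.0)] = 1483 mg/L.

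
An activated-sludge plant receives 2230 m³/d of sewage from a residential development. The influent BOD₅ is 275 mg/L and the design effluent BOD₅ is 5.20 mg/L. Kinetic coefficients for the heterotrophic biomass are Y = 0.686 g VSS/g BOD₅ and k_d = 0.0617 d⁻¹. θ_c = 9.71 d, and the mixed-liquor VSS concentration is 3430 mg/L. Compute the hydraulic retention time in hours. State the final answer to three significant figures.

τ ≈ 7.86 h

From the SRT design equation V = Y Q (S₀−S) θ_c / [X (1 + k_d θ_c)] = 0.686 × 2230 × (275 − 5.20) × 9.71 / [3430 × (1 + 0.0617 × 9.71)] = 4.01×10^6 / 5485 = 730.7 m³.
HRT = V/Q = 730.7 m³ / 2230 m³·d⁻¹ = 0.3277 d × 24 = 7.864 h.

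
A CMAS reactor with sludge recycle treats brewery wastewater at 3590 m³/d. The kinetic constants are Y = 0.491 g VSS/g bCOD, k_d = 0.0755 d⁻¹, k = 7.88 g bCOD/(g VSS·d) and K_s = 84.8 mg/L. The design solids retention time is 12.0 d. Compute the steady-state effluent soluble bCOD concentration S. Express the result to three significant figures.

S ≈ 3.63 mg/L

From the Monod/SRT balance for a CMAS, S = K_s·(1+k_d θ_c)/[θ_c·(Y k − k_d) − 1] = 84.8 × (1 + 0.0755 × 12.0) / [12.0 × (0.491 × 7.88 − 0.0755) − 1] = 161.6 / 44.52 = 3.630 mg/L.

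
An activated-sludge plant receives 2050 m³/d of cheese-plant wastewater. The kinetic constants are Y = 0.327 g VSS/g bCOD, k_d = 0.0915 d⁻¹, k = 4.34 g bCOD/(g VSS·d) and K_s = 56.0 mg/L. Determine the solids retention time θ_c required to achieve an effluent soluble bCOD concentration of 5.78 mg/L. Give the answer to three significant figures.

From 1/θ_c = Y·k·S/(K_s + S) − k_d: Y·k·S/(K_s+S) = 0.327 × 4.34 × 5.78 / (56.0 + 5.78) = 0.1328 d⁻¹.
Then 1/θ_c = μ − k_d = 0.1328 − 0.0915 = 0.04128 d⁻¹, giving θ_c = 24.23 d.

θ_c ≈ 24.2 d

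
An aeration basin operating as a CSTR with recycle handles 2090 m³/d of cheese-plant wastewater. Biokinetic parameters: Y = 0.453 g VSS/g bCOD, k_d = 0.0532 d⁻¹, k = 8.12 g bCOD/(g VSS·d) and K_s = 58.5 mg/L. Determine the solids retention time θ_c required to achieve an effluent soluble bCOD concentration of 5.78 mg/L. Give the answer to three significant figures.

θ_c ≈ 3.60 d

From 1/θ_c = Y·k·S/(K_s + S) − k_d: Y·k·S/(K_s+S) = 0.453 × 8.12 × 5.78 / (58.5 + 5.78) = 0.3308 d⁻¹.
1/θ_c = 0.3308 − 0.0532 = 0.2776 d⁻¹, so θ_c = 3.603 d.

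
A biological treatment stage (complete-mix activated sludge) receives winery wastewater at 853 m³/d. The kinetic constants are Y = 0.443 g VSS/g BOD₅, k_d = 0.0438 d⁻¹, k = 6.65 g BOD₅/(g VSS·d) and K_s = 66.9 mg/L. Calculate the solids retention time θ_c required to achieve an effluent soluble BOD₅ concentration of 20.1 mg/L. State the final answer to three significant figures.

At the target effluent, Y k S/(K_s+S) = 0.443×6.65×20.1/87.00 = 0.6806 d⁻¹.
θ_c = 1/(μ − k_d) = 1/(0.6806 − 0.0438) = 1/0.6368 = 1.570 d.

θ_c ≈ 1.57 d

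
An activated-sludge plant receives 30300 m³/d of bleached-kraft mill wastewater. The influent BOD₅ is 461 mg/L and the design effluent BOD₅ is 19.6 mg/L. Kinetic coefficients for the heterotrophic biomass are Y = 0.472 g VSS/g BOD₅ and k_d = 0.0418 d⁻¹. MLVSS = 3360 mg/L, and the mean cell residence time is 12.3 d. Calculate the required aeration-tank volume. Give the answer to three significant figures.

V ≈ 15300 m³

Steady-state biomass mass balance: V·X·(1 + k_d·θ_c) = Y·Q·(S₀ − S)·θ_c, so V = 0.472 × 30300 × (461 − 19.6) × 12.3 / [3360 × (1 + 0.0418 × 12.3)] = 7.76×10^7 / 5088 = 15262 m³.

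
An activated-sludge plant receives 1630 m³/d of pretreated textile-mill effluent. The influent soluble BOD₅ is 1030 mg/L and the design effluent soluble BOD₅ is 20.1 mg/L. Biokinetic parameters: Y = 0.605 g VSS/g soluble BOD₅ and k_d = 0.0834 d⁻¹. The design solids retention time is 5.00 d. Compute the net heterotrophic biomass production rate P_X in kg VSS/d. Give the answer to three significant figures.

Observed yield with endogenous decay: Y_obs = Y / (1 + k_d·θ_c) = 0.605 / (1 + 0.0834 × 5.00) = 0.605 / 1.417 = 0.4270 g VSS/g soluble BOD₅.
Mass of soluble BOD₅ removed per day: Q(S₀ − S) = 1630 × 1010 g/m³ = 1646 kg/d.
P_X = Y_obs · Q(S₀ − S) = 0.4270 × 1646 = 702.8 kg VSS/d.

P_X ≈ 703 kg VSS/d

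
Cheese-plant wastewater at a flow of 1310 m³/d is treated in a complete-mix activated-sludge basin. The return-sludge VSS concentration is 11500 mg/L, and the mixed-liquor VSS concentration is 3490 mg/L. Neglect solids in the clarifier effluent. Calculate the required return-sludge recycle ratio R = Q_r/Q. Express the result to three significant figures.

R ≈ 0.436

Solids balance on the clarifier gives (1+R)X = R·X_r, so R = X/(X_r − X) = 3490 / (11500 − 3490) = 0.4357.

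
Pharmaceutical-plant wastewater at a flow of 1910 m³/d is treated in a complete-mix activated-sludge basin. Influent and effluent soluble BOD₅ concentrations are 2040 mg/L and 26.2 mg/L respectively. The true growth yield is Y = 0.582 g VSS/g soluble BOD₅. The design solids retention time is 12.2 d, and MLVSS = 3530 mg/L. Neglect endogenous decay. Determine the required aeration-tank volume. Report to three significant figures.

V ≈ 7740 m³

With k_d = 0 the design equation reduces to V = Y Q (S₀−S) θ_c / X = 0.582 × 1910 × (2040 − 26.2) × 12.2 / 3530 = 7737 m³.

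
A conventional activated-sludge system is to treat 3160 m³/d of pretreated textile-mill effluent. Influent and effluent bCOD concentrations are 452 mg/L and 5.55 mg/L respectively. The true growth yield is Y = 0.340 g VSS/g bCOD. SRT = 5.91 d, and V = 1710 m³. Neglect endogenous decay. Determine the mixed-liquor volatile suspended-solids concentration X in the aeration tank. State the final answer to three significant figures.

X ≈ 1660 mg/L

From V·X = Y·Q·(S₀ − S)·θ_c (decay neglected): X = 0.340 × 3160 × (452 − 5.55) × 5.91 / 1710 = 1658 mg/L.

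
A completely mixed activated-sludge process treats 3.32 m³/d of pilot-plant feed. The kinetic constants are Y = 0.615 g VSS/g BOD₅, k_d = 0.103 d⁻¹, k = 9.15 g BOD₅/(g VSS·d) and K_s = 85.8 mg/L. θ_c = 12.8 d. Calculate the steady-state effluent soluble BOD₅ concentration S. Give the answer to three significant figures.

Effluent substrate depends only on kinetics and SRT: S = K_s(1 + k_d θ_c) / [θ_c(Yk − k_d) − 1] = 85.8 × (1 + 0.103 × 12.8) / [12.8 × (0.615 × 9.15 − 0.103) − 1] = 198.9 / 69.71 = 2.854 mg/L.

S ≈ 2.85 mg/L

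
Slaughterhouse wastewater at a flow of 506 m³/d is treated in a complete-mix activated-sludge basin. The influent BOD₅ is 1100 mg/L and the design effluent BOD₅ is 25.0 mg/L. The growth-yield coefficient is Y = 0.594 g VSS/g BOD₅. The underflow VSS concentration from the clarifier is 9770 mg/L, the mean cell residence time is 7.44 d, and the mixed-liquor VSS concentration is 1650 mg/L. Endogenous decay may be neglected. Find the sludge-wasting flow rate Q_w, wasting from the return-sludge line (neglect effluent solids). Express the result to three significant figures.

Q_w ≈ 33.1 m³/d

V·X = Y·Q·ΔS·θ_c gives V = 0.594 × 506 × (1100 − 25.0) × 7.44 / 1650 = 1457 m³.
Wasting from the return line (neglecting effluent solids): Q_w = V·X / (θ_c·X_r) = 1457 × 1650 / (7.44 × 9770) = 33.07 m³/d.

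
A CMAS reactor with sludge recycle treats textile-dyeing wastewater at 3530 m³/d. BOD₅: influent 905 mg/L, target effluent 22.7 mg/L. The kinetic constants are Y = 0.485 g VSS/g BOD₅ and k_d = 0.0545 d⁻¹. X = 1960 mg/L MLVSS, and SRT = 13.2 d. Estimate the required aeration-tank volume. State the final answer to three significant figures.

V ≈ 5920 m³

Rearranging the biomass balance for a CMAS with decay, V = Y·Q·ΔS·θ_c / [X·(1+k_d θ_c)] = 0.485 × 3530 × (905 − 22.7) × 13.2 / [1960 × (1 + 0.0545 × 13.2)] = 1.99×10^7 / 3370 = 5917 m³.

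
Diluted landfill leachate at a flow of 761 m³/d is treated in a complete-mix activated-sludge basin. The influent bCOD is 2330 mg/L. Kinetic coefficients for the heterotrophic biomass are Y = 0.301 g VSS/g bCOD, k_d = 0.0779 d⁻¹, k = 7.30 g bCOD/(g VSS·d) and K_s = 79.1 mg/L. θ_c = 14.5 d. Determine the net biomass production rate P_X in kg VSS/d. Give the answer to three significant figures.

From the Monod/SRT balance for a CMAS, S = K_s·(1+k_d θ_c)/[θ_c·(Y k − k_d) − 1] = 79.1 × (1 + 0.0779 × 14.5) / [14.5 × (0.301 × 7.30 − 0.0779) − 1] = 168.4 / 29.73 = 5.666 mg/L.
Correct the yield for decay: Y_obs = Y/(1 + k_d θ_c) = 0.301 / (1 + 0.0779 × 14.5) = 0.301 / 2.130 = 0.1413.
Mass of bCOD removed per day: Q(S₀ − S) = 761 × 2324 g/m³ = 1769 kg/d.
P_X = Y_obs · Q(S₀ − S) = 0.1413 × 1769 = 250.0 kg VSS/d.

P_X ≈ 250 kg VSS/d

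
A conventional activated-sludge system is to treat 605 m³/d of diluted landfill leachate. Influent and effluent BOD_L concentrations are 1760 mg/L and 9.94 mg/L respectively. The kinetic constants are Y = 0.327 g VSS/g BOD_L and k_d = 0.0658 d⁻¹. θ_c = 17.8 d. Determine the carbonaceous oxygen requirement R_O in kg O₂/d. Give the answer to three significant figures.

R_O ≈ 832 kg O₂/d

The observed yield is Y_obs = Y/(1 + k_d·θ_c) = 0.327 / (1 + 0.0658 × 17.8) = 0.327 / 2.171 = 0.1506 g VSS per g BOD_L removed.
Substrate removed = Q·(S₀ − S) = 605 m³/d × (1760 − 9.94) g/m³ = 1.06×10^6 g/d = 1059 kg/d.
P_X = Y_obs·Q·(S₀ − S) = 0.1506 × 1059 = 159.5 kg VSS/d.
R_O = Q·ΔS − 1.42 P_X = 1059 − 226.4 = 832.4 kg O₂/d.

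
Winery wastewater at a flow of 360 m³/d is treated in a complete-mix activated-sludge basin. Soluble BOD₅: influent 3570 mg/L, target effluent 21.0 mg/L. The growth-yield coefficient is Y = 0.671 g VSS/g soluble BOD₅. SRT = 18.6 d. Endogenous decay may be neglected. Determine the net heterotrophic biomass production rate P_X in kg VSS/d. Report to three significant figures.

With endogenous decay neglected, the observed yield equals the true yield: Y_obs = Y = 0.671 g VSS/g soluble BOD₅.
ΔS = 3570 − 21.0 = 3549 mg/L, so the substrate removal rate is 360 × 3549/1000 = 1278 kg soluble BOD₅/d.
Biomass produced: P_X = Y_obs·Q·ΔS = 0.6710 × 1278 ≈ 857.3 kg VSS/d.

P_X ≈ 857 kg VSS/d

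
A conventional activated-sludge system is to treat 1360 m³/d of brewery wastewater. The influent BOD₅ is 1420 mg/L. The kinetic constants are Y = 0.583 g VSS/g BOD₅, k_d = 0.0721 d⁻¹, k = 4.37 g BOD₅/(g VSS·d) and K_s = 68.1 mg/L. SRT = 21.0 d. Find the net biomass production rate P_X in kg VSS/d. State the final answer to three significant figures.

P_X ≈ 447 kg VSS/d

For a completely mixed reactor with recycle the Lawrence–McCarty relation gives S = K_s·(1 + k_d·θ_c) / [θ_c·(Y·k − k_d) − 1] = 68.1 × (1 + 0.0721 × 21.0) / [21.0 × (0.583 × 4.37 − 0.0721) − 1] = 171.2 / 50.99 = 3.358 mg/L.
Y_obs = Y / (1 + k_d θ_c) = 0.583 / (1 + 0.0721 × 21.0) = 0.583 / 2.514 = 0.2319.
Mass of BOD₅ removed per day: Q(S₀ − S) = 1360 × 1417 g/m³ = 1927 kg/d.
Net biomass production P_X = Y_obs × Q·(S₀ − S) = 0.2319 × 1927 = 446.8 kg VSS/d.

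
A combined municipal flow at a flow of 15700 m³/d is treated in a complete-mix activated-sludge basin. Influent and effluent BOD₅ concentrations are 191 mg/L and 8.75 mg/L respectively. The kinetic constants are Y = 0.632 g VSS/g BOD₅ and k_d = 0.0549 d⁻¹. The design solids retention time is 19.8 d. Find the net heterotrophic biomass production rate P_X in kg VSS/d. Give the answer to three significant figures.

P_X ≈ 866 kg VSS/d

Y_obs = Y / (1 + k_d θ_c) = 0.632 / (1 + 0.0549 × 19.8) = 0.632 / 2.087 = 0.3028.
Mass of BOD₅ removed per day: Q(S₀ − S) = 15700 × 182.2 g/m³ = 2861 kg/d.
Net biomass production P_X = Y_obs × Q·(S₀ − S) = 0.3028 × 2861 = 866.5 kg VSS/d.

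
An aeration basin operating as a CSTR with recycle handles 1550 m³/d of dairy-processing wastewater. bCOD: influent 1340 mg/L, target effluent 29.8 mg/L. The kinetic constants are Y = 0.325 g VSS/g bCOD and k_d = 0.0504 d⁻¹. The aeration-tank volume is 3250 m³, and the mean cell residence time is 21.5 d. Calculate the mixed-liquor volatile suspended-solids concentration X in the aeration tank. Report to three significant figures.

X = Y·Q·ΔS·θ_c / [V·(1 + k_d θ_c)] = 0.325 × 1550 × (1340 − 29.8) × 21.5 / [3250 × (1 + 0.0504 × 21.5)] = 2096 mg/L.

X ≈ 2100 mg/L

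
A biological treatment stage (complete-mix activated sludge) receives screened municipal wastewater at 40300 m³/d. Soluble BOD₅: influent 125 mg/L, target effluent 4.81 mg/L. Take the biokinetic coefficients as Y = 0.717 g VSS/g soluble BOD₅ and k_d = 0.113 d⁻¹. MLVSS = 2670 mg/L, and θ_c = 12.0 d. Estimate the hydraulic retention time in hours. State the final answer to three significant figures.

τ ≈ 3.95 h

Steady-state biomass mass balance: V·X·(1 + k_d·θ_c) = Y·Q·(S₀ − S)·θ_c, so V = 0.717 × 40300 × (125 − 4.81) × 12.0 / [2670 × (1 + 0.113 × 12.0)] = 4.17×10^7 / 6291 = 6625 m³.
HRT = V/Q = 6625 m³ / 40300 m³·d⁻¹ = 0.1644 d × 24 = 3.945 h.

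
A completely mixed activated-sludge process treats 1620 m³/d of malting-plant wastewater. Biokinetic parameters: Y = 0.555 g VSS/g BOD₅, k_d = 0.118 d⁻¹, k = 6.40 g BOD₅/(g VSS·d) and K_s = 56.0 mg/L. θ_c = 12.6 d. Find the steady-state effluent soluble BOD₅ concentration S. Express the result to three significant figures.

S ≈ 3.29 mg/L

From the Monod/SRT balance for a CMAS, S = K_s·(1+k_d θ_c)/[θ_c·(Y k − k_d) − 1] = 56.0 × (1 + 0.118 × 12.6) / [12.6 × (0.555 × 6.40 − 0.118) − 1] = 139.3 / 42.27 = 3.295 mg/L.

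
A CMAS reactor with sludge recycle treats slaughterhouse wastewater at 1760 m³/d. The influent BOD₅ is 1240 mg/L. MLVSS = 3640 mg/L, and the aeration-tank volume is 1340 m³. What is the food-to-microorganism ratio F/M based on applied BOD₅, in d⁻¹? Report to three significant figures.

F/M ≈ 0.447 d⁻¹

F/M = applied load / biomass = Q·S₀/(V·X) = 1760 × 1240 / (1340 × 3640) = 0.4474 d⁻¹.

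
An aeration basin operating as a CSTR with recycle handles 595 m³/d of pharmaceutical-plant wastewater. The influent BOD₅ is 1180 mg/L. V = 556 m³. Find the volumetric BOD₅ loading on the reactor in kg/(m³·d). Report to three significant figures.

Volumetric loading L_v = Q·S₀ / V = 595 × 1180 g/m³ / 556.0 m³ = 1263 g/(m³·d) = 1.263 kg BOD₅/(m³·d).

L_v ≈ 1.26 kg BOD₅/(m³·d)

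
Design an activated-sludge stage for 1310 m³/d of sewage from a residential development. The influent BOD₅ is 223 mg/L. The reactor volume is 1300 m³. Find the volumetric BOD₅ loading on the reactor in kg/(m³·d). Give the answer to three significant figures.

L_v = Q S₀ / V = 1310 × 223 × 10⁻³ / 1300 = 0.2247 kg/(m³·d).

L_v ≈ 0.225 kg BOD₅/(m³·d)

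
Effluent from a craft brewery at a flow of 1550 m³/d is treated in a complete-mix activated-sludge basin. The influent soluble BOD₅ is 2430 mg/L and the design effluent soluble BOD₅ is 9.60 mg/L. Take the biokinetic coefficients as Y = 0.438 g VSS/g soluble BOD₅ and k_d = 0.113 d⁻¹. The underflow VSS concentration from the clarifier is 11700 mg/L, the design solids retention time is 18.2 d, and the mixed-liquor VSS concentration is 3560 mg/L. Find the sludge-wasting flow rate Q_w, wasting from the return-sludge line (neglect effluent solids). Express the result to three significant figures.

Q_w ≈ 45.9 m³/d

From the SRT design equation V = Y Q (S₀−S) θ_c / [X (1 + k_d θ_c)] = 0.438 × 1550 × (2430 − 9.60) × 18.2 / [3560 × (1 + 0.113 × 18.2)] = 2.99×10^7 / 10881 = 2748 m³.
Wasting from the return line (neglecting effluent solids): Q_w = V·X / (θ_c·X_r) = 2748 × 3560 / (18.2 × 11700) = 45.95 m³/d.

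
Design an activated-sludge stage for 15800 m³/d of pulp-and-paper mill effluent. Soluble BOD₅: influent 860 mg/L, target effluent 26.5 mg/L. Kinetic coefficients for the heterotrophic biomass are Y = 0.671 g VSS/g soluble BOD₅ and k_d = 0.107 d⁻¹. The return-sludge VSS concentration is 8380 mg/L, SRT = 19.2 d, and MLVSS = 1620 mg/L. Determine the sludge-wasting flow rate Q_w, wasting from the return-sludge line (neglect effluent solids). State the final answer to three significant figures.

From the SRT design equation V = Y Q (S₀−S) θ_c / [X (1 + k_d θ_c)] = 0.671 × 15800 × (860 − 26.5) × 19.2 / [1620 × (1 + 0.107 × 19.2)] = 1.7×10^8 / 4948 = 34288 m³.
θ_c = V·X/(Q_w·X_r) when wasting from the recycle, so Q_w = V·X/(θ_c·X_r) = 34288 × 1620 / (19.2 × 8380) = 345.2 m³/d.

Q_w ≈ 345 m³/d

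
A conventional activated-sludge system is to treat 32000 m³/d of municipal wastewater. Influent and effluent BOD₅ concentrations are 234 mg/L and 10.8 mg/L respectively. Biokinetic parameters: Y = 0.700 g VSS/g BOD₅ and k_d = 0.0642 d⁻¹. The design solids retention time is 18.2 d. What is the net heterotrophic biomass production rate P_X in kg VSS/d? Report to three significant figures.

P_X ≈ 2310 kg VSS/d

Correct the yield for decay: Y_obs = Y/(1 + k_d θ_c) = 0.700 / (1 + 0.0642 × 18.2) = 0.700 / 2.168 = 0.3228.
Q·(S₀ − S) = 32000 × (234 − 10.8) × 10⁻³ = 7142 kg/d removed.
So the net sludge growth is P_X = 0.3228 × 7142 = 2306 kg VSS/d.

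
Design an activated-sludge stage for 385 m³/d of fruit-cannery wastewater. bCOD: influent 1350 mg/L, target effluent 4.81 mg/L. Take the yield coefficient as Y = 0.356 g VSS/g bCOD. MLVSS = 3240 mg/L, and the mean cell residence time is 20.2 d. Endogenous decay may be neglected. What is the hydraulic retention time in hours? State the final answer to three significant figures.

Biomass mass balance (decay neglected): V·X = Y·Q·(S₀ − S)·θ_c, so V = 0.356 × 385 × (1350 − 4.81) × 20.2 / 3240 = 1149 m³.
Hydraulic retention time τ = V/Q = 1149 / 385 = 2.986 d = 71.66 h.

τ ≈ 71.7 h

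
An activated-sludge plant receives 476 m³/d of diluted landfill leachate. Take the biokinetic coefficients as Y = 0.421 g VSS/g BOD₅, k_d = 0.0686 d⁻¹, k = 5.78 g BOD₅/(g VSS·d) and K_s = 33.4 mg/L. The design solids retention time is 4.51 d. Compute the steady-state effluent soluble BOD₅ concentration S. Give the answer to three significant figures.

Effluent substrate depends only on kinetics and SRT: S = K_s(1 + k_d θ_c) / [θ_c(Yk − k_d) − 1] = 33.4 × (1 + 0.0686 × 4.51) / [4.51 × (0.421 × 5.78 − 0.0686) − 1] = 43.73 / 9.665 = 4.525 mg/L.

S ≈ 4.52 mg/L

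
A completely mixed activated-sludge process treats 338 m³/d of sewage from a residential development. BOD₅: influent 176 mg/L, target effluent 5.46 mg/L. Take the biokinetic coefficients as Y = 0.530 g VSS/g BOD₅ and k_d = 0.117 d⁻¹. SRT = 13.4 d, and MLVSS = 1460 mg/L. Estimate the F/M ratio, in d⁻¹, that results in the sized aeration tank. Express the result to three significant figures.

Rearranging the biomass balance for a CMAS with decay, V = Y·Q·ΔS·θ_c / [X·(1+k_d θ_c)] = 0.530 × 338 × (176 − 5.46) × 13.4 / [1460 × (1 + 0.117 × 13.4)] = 4.09×10^5 / 3749 = 109.2 m³.
F/M = Q·S₀ / (V·X) = 338 × 176 / (109.2 × 1460) = 0.3731 g BOD₅·(g VSS·d)⁻¹.

F/M ≈ 0.373 d⁻¹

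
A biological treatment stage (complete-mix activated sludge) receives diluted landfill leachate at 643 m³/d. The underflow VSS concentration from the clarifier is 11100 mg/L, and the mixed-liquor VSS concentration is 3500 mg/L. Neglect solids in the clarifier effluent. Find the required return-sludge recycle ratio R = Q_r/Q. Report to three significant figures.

Solids balance on the clarifier gives (1+R)X = R·X_r, so R = X/(X_r − X) = 3500 / (11100 − 3500) = 0.4605.

R ≈ 0.461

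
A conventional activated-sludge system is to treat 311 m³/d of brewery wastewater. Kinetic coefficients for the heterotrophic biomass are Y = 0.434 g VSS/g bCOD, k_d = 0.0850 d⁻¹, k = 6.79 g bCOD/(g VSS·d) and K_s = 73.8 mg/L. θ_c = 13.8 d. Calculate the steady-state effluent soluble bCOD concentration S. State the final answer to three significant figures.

Effluent substrate depends only on kinetics and SRT: S = K_s(1 + k_d θ_c) / [θ_c(Yk − k_d) − 1] = 73.8 × (1 + 0.0850 × 13.8) / [13.8 × (0.434 × 6.79 − 0.0850) − 1] = 160.4 / 38.49 = 4.166 mg/L.

S ≈ 4.17 mg/L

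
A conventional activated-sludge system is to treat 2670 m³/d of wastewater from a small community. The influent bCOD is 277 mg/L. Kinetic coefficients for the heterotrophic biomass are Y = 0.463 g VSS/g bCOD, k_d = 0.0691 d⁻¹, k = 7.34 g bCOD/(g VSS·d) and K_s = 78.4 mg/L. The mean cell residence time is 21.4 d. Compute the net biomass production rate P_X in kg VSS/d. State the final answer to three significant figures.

For a completely mixed reactor with recycle the Lawrence–McCarty relation gives S = K_s·(1 + k_d·θ_c) / [θ_c·(Y·k − k_d) − 1] = 78.4 × (1 + 0.0691 × 21.4) / [21.4 × (0.463 × 7.34 − 0.0691) − 1] = 194.3 / 70.25 = 2.766 mg/L.
Y_obs = Y / (1 + k_d θ_c) = 0.463 / (1 + 0.0691 × 21.4) = 0.463 / 2.479 = 0.1868.
ΔS = 277 − 2.77 = 274.2 mg/L, so the substrate removal rate is 2670 × 274.2/1000 = 732.2 kg bCOD/d.
Biomass produced: P_X = Y_obs·Q·ΔS = 0.1868 × 732.2 ≈ 136.8 kg VSS/d.

P_X ≈ 137 kg VSS/d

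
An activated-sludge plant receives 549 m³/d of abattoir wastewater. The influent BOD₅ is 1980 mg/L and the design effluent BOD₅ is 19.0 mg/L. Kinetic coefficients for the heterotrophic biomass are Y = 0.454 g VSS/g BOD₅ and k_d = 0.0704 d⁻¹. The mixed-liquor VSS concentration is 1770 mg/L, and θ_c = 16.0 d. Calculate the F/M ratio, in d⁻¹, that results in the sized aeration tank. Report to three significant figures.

F/M ≈ 0.296 d⁻¹

Rearranging the biomass balance for a CMAS with decay, V = Y·Q·ΔS·θ_c / [X·(1+k_d θ_c)] = 0.454 × 549 × (1980 − 19.0) × 16.0 / [1770 × (1 + 0.0704 × 16.0)] = 7.82×10^6 / 3764 = 2078 m³.
Food-to-microorganism ratio F/M = Q S₀ / (V X) = 549 × 1980 / (2078 × 1770) = 0.2956 d⁻¹.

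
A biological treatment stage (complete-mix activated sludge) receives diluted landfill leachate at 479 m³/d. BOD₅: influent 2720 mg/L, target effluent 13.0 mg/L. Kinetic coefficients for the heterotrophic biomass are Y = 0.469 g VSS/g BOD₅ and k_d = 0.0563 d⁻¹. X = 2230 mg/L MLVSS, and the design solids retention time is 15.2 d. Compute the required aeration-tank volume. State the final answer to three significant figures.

V ≈ 2230 m³

From the SRT design equation V = Y Q (S₀−S) θ_c / [X (1 + k_d θ_c)] = 0.469 × 479 × (2720 − 13.0) × 15.2 / [2230 × (1 + 0.0563 × 15.2)] = 9.24×10^6 / 4138 = 2234 m³.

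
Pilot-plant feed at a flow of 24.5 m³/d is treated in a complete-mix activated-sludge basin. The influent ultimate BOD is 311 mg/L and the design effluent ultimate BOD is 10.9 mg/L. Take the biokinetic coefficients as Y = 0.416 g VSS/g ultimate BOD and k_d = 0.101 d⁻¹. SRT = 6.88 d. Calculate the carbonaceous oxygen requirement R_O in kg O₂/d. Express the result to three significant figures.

R_O ≈ 4.79 kg O₂/d

Correct the yield for decay: Y_obs = Y/(1 + k_d θ_c) = 0.416 / (1 + 0.101 × 6.88) = 0.416 / 1.695 = 0.2454.
Substrate removed = Q·(S₀ − S) = 24.5 m³/d × (311 − 10.9) g/m³ = 7.35×10^3 g/d = 7.352 kg/d.
Biomass synthesised: P_X = Y_obs × 7.352 = 1.805 kg VSS/d.
R_O = Q·(S₀ − S) − 1.42·P_X = 7.352 − 1.42 × 1.805 = 4.790 kg O₂/d.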